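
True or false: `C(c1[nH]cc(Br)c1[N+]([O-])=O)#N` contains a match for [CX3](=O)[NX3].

The pattern [CX3](=O)[NX3] describes a carbonyl carbon bonded to a trivalent nitrogen — an amide.
The closest candidate here is a nitrile (-C#N), but the nitrile N is NX1 (triple-bonded), not NX3. No other fragment satisfies the full query, so there is no match.

False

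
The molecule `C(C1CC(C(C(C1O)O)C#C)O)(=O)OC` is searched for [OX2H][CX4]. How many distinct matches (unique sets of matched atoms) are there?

3

[OX2H][CX4] is the SMARTS for an aliphatic alcohol: a hydroxyl oxygen bound to an sp3 (X4) carbon.
The molecule carries 3 separate instances of a hydroxyl group (-OH) meeting every constraint; each maps to a distinct set of atoms, giving 3 matches.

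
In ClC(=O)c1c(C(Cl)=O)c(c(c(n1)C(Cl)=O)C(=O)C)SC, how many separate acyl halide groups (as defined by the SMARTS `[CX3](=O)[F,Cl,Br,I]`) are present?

3

[CX3](=O)[F,Cl,Br,I] is the SMARTS for an acyl halide: a carbonyl carbon bonded to a halogen.
The molecule carries 3 separate instances of an acyl chloride (-C(=O)Cl) meeting every constraint; each maps to a distinct set of atoms, giving 3 matches.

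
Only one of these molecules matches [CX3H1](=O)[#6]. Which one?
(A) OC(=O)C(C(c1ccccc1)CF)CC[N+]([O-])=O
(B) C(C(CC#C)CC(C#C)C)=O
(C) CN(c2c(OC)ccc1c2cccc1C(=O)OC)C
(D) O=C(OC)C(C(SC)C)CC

B

[CX3H1](=O)[#6] describes an sp2 carbon with one H, double-bonded to O and single-bonded to carbon (an aldehyde).
(A) has a carboxylic acid group (-C(=O)OH) but the carbonyl carbon has H0 and is bonded to O, not H1.
(B) contains an aldehyde (-CHO), which satisfies every atom and bond constraint.
(C) has a methyl-ester group (-C(=O)OCH3) but the carbonyl carbon has H0, not H1.
(D) has a methyl-ester group (-C(=O)OCH3) but the carbonyl carbon has H0, not H1.
So the answer is (B).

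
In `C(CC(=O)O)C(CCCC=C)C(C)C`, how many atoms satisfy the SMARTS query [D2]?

6

The query [D2] means: atom with exactly two heavy-atom neighbours.
Check the 14 heavy atoms by environment: 6× C (D2) → match; 3× C (D3) → no; 2× O (D1) → no; 3× C (D1) → no.
That gives 6 matching atoms.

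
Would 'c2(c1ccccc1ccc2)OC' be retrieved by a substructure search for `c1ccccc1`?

Yes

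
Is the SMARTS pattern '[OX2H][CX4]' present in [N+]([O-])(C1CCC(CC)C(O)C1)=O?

Yes

The pattern [OX2H][CX4] describes a hydroxyl oxygen bound to an sp3 (X4) carbon — an aliphatic alcohol.
The molecule carries a hydroxyl group (-OH), whose atoms satisfy every constraint of the query, so the pattern matches.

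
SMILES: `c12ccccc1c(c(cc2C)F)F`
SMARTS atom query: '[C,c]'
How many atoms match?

11

The query [C,c] means: comma = OR; matches aliphatic or aromatic carbon — same as #6.
Check the 13 heavy atoms by environment: 10× c (aromatic) → match; 1× C → match; 2× F → no.
Summing the matching environments: 10 + 1 = 11 matching atoms.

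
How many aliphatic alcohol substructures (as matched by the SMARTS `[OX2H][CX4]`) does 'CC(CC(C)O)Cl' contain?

[OX2H][CX4] is the SMARTS for an aliphatic alcohol: a hydroxyl oxygen bound to an sp3 (X4) carbon.
Exactly one fragment in the molecule meets all constraints, giving 1 match.

1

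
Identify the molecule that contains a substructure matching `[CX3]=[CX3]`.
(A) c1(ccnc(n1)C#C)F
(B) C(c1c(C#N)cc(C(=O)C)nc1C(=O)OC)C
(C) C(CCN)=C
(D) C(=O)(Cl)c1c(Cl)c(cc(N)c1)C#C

C

[CX3]=[CX3] describes a non-aromatic C=C double bond between two sp2 carbons (an alkene).
(A) has an ethynyl group (-C#CH) but the C-C bond is a triple bond, not a double bond.
(B) has an ethyl group (-CH2CH3) but its C-C bond is a single bond between CX4 carbons, not CX3=CX3.
(C) contains a vinyl group (-CH=CH2), which satisfies every atom and bond constraint.
(D) has an ethynyl group (-C#CH) but the C-C bond is a triple bond, not a double bond.
So the answer is (C).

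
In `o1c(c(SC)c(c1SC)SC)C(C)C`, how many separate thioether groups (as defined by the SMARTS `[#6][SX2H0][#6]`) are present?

3

[#6][SX2H0][#6] is the SMARTS for a thioether: an aliphatic sulfur bridging two carbons with no H on the sulfur.
The molecule carries 3 separate instances of a methylthio ether (-SCH3) meeting every constraint; each maps to a distinct set of atoms, giving 3 matches.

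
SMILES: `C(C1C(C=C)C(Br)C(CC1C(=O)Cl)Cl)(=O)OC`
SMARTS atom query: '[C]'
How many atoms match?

The query [C] means: uppercase C matches aliphatic (non-aromatic) carbon only.
Check the 17 heavy atoms by environment: 11× C → match; 3× O → no; 1× Br → no; 2× Cl → no.
That gives 11 matching atoms.

11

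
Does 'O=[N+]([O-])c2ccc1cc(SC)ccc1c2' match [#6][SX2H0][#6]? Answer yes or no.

Yes

The pattern [#6][SX2H0][#6] describes an aliphatic sulfur bridging two carbons with no H on the sulfur — a thioether.
The molecule carries a methylthio ether (-SCH3), whose atoms satisfy every constraint of the query, so the pattern matches.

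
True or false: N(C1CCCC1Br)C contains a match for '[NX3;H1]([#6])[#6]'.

True

The pattern [NX3;H1]([#6])[#6] describes a trivalent nitrogen with one H, bonded to two carbons — a secondary amine.
The molecule carries an N-methylamino group (-NHCH3), whose atoms satisfy every constraint of the query, so the pattern matches.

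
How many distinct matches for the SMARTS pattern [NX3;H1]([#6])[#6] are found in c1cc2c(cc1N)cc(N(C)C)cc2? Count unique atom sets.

[NX3;H1]([#6])[#6] is the SMARTS for a secondary amine: a trivalent nitrogen with one H, bonded to two carbons.
The molecule has a primary amino group (-NH2), but the nitrogen has H2 and only one carbon neighbour; nothing else fits, so there are 0 matches.

0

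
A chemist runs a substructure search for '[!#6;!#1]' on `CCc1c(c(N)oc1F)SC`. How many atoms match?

4

The query [!#6;!#1] means: not carbon and not hydrogen — any heteroatom.
Check the 11 heavy atoms by environment: 1× o (aromatic) → match; 4× c (aromatic) → no; 1× S → match; 3× C → no; 1× F → match; 1× N → match.
Summing the matching environments: 1 + 1 + 1 + 1 = 4 matching atoms.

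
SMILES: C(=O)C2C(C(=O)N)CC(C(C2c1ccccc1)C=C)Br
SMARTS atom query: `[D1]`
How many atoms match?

5

Check the 20 heavy atoms by environment: 6× C (D3) → no; 3× C (D2) → no; 1× C (D1) → match; 2× O (D1) → match; 1× N (D1) → match; 1× c (aromatic, D3) → no; 5× c (aromatic, D2) → no; 1× Br (D1) → match.
Summing the matching environments: 1 + 2 + 1 + 1 = 5 matching atoms.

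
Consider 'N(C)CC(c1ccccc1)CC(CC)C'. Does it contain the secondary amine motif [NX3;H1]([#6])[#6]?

The pattern [NX3;H1]([#6])[#6] describes a trivalent nitrogen with one H, bonded to two carbons — a secondary amine.
The molecule carries an N-methylamino group (-NHCH3), whose atoms satisfy every constraint of the query, so the pattern matches.

Yes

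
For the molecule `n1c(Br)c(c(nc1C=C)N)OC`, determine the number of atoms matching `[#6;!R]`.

3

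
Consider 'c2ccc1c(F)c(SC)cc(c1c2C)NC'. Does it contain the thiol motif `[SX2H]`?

No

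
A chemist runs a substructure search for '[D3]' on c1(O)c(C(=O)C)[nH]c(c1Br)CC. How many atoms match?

5

The query [D3] means: atom with exactly three heavy-atom neighbours.
Check the 12 heavy atoms by environment: 1× n (aromatic, D2) → no; 4× c (aromatic, D3) → match; 2× O (D1) → no; 1× C (D2) → no; 2× C (D1) → no; 1× C (D3) → match; 1× Br (D1) → no.
Summing the matching environments: 4 + 1 = 5 matching atoms.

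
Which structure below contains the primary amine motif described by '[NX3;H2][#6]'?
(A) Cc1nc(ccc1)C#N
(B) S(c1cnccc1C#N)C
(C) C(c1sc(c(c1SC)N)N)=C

C

[NX3;H2][#6] describes a trivalent nitrogen with two H attached to carbon (a primary amine).
(A) has a nitrile (-C#N) but the nitrogen is NX1 (triple-bonded), not NX3 with two H.
(B) has a nitrile (-C#N) but the nitrogen is NX1 (triple-bonded), not NX3 with two H.
(C) contains a primary amino group (-NH2), which satisfies every atom and bond constraint.
So the answer is (C).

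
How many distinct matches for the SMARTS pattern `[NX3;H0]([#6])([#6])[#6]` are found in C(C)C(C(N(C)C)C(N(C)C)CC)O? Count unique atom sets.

2

[NX3;H0]([#6])([#6])[#6] is the SMARTS for a tertiary amine: a trivalent nitrogen with no H, bonded to three carbons.
The molecule carries 2 separate instances of a dimethylamino group (-N(CH3)2) meeting every constraint; each maps to a distinct set of atoms, giving 2 matches.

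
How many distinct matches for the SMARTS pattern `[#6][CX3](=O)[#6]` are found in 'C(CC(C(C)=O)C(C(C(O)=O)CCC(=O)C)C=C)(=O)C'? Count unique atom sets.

3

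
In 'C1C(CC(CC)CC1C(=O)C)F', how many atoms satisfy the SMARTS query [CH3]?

2

The query [CH3] means: aliphatic carbon with exactly three hydrogens.
Check the 12 heavy atoms by environment: 4× C (H2) → no; 3× C (H1) → no; 2× C (H3) → match; 1× C (H0) → no; 1× O (H0) → no; 1× F (H0) → no.
That gives 2 matching atoms.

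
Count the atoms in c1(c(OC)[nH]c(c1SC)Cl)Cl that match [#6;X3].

4

Check the 11 heavy atoms by environment: 1× n (aromatic, X3) → no; 4× c (aromatic, X3) → match; 1× O (X2) → no; 2× C (X4) → no; 1× S (X2) → no; 2× Cl (X1) → no.
That gives 4 matching atoms.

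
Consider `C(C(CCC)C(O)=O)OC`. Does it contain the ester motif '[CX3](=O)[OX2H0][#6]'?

No

The pattern [CX3](=O)[OX2H0][#6] describes a carbonyl carbon bonded to an oxygen that is itself bonded to carbon (no H on that O) — an ester.
The closest candidate here is a methoxy ether (-OCH3), but the ether oxygen is not adjacent to a C=O carbon. No other fragment satisfies the full query, so there is no match.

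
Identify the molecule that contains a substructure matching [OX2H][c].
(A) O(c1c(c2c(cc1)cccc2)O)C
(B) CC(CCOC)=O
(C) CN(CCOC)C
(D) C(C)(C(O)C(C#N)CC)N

[OX2H][c] describes a hydroxyl oxygen attached to an aromatic carbon (a phenol).
(A) contains a hydroxyl group (-OH), which satisfies every atom and bond constraint.
(B) has a methoxy ether (-OCH3) but the oxygen has H0, not H1.
(C) has a methoxy ether (-OCH3) but the oxygen has H0, not H1.
(D) has a hydroxyl group (-OH) but the -OH is on an aliphatic carbon, not an aromatic c.
So the answer is (A).

A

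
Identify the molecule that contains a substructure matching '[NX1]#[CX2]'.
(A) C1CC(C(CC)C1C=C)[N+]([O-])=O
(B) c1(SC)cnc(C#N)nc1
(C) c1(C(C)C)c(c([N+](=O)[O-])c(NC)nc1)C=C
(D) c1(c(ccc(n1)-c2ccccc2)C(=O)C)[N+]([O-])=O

[NX1]#[CX2] describes a nitrogen triple-bonded to a two-connected carbon (a nitrile).
(A) has a nitro group (-[N+](=O)[O-]) but there is no C#N triple bond.
(B) contains a nitrile (-C#N), which satisfies every atom and bond constraint.
(C) has a nitro group (-[N+](=O)[O-]) but there is no C#N triple bond.
(D) has a nitro group (-[N+](=O)[O-]) but there is no C#N triple bond.
So the answer is (B).

B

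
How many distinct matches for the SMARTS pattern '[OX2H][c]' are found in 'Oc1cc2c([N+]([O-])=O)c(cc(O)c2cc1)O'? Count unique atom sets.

3

[OX2H][c] is the SMARTS for a phenol: a hydroxyl oxygen attached to an aromatic carbon.
The molecule carries 3 separate instances of a hydroxyl group (-OH) meeting every constraint; each maps to a distinct set of atoms, giving 3 matches.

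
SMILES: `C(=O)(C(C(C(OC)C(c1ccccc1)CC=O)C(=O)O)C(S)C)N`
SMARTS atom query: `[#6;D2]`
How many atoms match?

7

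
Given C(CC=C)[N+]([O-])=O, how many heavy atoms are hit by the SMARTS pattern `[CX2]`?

0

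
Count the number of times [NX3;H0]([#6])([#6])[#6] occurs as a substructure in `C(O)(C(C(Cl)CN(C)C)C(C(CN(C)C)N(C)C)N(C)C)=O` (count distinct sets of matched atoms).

4

[NX3;H0]([#6])([#6])[#6] is the SMARTS for a tertiary amine: a trivalent nitrogen with no H, bonded to three carbons.
The molecule carries 4 separate instances of a dimethylamino group (-N(CH3)2) meeting every constraint; each maps to a distinct set of atoms, giving 4 matches.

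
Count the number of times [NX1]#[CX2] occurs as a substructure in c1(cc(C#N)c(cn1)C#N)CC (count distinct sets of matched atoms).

2

[NX1]#[CX2] is the SMARTS for a nitrile: a nitrogen triple-bonded to a two-connected carbon.
The molecule carries 2 separate instances of a nitrile (-C#N) meeting every constraint; each maps to a distinct set of atoms, giving 2 matches.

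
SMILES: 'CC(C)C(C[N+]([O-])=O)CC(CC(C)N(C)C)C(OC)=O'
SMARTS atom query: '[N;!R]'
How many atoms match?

The query [N;!R] means: aliphatic nitrogen not in a ring.
Check the 20 heavy atoms by environment: 14× C (acyclic) → no; 1× N (acyclic) → match; 1× N (charge +1, acyclic) → match; 1× O (charge -1, acyclic) → no; 3× O (acyclic) → no.
Summing the matching environments: 1 + 1 = 2 matching atoms.

2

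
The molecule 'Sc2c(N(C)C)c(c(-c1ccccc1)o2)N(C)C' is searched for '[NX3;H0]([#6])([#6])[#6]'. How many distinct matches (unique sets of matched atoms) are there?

2

[NX3;H0]([#6])([#6])[#6] is the SMARTS for a tertiary amine: a trivalent nitrogen with no H, bonded to three carbons.
The molecule carries 2 separate instances of a dimethylamino group (-N(CH3)2) meeting every constraint; each maps to a distinct set of atoms, giving 2 matches.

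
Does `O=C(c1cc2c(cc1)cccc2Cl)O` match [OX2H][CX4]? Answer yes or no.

No

The pattern [OX2H][CX4] describes a hydroxyl oxygen bound to an sp3 (X4) carbon — an aliphatic alcohol.
The closest candidate here is a carboxylic acid group (-C(=O)OH), but the -OH is on a CX3 carbonyl carbon, not a CX4 carbon. No other fragment satisfies the full query, so there is no match.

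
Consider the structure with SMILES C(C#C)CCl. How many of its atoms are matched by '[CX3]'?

0

The query [CX3] means: C with X3: aliphatic carbon with exactly 3 total connections.
Check the 5 heavy atoms by environment: 2× C (X4) → no; 1× Cl (X1) → no; 2× C (X2) → no.
No environment satisfies the query, so 0 matching atoms.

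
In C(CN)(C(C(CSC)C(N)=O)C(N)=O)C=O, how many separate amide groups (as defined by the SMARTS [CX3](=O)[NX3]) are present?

[CX3](=O)[NX3] is the SMARTS for an amide: a carbonyl carbon bonded to a trivalent nitrogen.
The molecule carries 2 separate instances of a primary amide (-C(=O)NH2) meeting every constraint; each maps to a distinct set of atoms, giving 2 matches.

2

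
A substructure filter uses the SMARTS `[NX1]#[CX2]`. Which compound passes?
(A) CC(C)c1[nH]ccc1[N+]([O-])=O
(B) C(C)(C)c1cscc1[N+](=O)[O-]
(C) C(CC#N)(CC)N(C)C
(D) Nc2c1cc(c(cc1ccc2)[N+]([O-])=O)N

C

[NX1]#[CX2] describes a nitrogen triple-bonded to a two-connected carbon (a nitrile).
(A) has a nitro group (-[N+](=O)[O-]) but there is no C#N triple bond.
(B) has a nitro group (-[N+](=O)[O-]) but there is no C#N triple bond.
(C) contains a nitrile (-C#N), which satisfies every atom and bond constraint.
(D) has a primary amino group (-NH2) but the nitrogen is NX3 (three connections), not NX1 triple-bonded.
So the answer is (C).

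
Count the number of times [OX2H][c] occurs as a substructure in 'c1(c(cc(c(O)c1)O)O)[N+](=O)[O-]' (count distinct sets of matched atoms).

3

[OX2H][c] is the SMARTS for a phenol: a hydroxyl oxygen attached to an aromatic carbon.
The molecule carries 3 separate instances of a hydroxyl group (-OH) meeting every constraint; each maps to a distinct set of atoms, giving 3 matches.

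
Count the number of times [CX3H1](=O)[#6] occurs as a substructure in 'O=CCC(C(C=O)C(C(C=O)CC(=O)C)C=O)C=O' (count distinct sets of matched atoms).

5

[CX3H1](=O)[#6] is the SMARTS for an aldehyde: an sp2 carbon with one H, double-bonded to O and single-bonded to carbon.
The molecule carries 5 separate instances of an aldehyde (-CHO) meeting every constraint; each maps to a distinct set of atoms, giving 5 matches.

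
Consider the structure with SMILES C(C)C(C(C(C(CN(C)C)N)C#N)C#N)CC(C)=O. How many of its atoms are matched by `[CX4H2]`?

3

The query [CX4H2] means: sp3 carbon (X4) with exactly two hydrogens.
Check the 19 heavy atoms by environment: 3× C (H2, X4) → match; 4× C (H1, X4) → no; 1× N (H0, X3) → no; 4× C (H3, X4) → no; 2× C (H0, X2) → no; 2× N (H0, X1) → no; 1× N (H2, X3) → no; 1× C (H0, X3) → no; 1× O (H0, X1) → no.
That gives 3 matching atoms.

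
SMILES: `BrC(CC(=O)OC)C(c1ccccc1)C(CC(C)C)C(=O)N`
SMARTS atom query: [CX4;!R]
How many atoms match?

9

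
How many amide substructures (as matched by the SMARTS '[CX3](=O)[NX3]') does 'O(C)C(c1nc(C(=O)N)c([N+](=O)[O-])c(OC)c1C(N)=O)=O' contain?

2

[CX3](=O)[NX3] is the SMARTS for an amide: a carbonyl carbon bonded to a trivalent nitrogen.
The molecule carries 2 separate instances of a primary amide (-C(=O)NH2) meeting every constraint; each maps to a distinct set of atoms, giving 2 matches.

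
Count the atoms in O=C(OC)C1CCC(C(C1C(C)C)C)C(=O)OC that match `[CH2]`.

2

The query [CH2] means: aliphatic carbon with exactly two hydrogens.
Check the 18 heavy atoms by environment: 5× C (H1) → no; 2× C (H2) → match; 2× C (H0) → no; 4× O (H0) → no; 5× C (H3) → no.
That gives 2 matching atoms.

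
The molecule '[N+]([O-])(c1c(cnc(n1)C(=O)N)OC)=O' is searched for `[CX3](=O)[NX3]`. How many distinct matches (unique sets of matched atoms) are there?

1

[CX3](=O)[NX3] is the SMARTS for an amide: a carbonyl carbon bonded to a trivalent nitrogen.
Exactly one fragment in the molecule meets all constraints, giving 1 match.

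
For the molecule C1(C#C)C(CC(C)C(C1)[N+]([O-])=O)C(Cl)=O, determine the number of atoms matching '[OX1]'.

3

Check the 15 heavy atoms by environment: 7× C (X4) → no; 1× C (X3) → no; 2× O (X1) → match; 1× Cl (X1) → no; 1× N (charge +1, X3) → no; 1× O (charge -1, X1) → match; 2× C (X2) → no.
Summing the matching environments: 2 + 1 = 3 matching atoms.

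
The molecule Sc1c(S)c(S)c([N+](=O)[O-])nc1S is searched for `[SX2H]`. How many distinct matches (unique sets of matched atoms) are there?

4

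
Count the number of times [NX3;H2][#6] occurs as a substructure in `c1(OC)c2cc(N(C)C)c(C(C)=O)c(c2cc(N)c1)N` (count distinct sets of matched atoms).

2

[NX3;H2][#6] is the SMARTS for a primary amine: a trivalent nitrogen with two H attached to carbon.
The molecule carries 2 separate instances of a primary amino group (-NH2) meeting every constraint; each maps to a distinct set of atoms, giving 2 matches.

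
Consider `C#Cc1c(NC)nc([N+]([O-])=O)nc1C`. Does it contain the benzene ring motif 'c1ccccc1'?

No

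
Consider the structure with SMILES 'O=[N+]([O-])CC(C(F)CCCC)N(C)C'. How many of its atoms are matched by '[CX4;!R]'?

9

The query [CX4;!R] means: aliphatic carbon with four total connections, not in a ring.
Check the 14 heavy atoms by environment: 9× C (X4, acyclic) → match; 1× F (X1, acyclic) → no; 1× N (X3, acyclic) → no; 1× N (charge +1, X3, acyclic) → no; 1× O (charge -1, X1, acyclic) → no; 1× O (X1, acyclic) → no.
That gives 9 matching atoms.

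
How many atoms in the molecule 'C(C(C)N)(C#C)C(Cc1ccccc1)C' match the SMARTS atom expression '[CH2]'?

Check the 15 heavy atoms by environment: 2× C (H3) → no; 4× C (H1) → no; 1× C (H2) → match; 1× N (H2) → no; 1× C (H0) → no; 1× c (aromatic, H0) → no; 5× c (aromatic, H1) → no.
That gives 1 matching atom.

1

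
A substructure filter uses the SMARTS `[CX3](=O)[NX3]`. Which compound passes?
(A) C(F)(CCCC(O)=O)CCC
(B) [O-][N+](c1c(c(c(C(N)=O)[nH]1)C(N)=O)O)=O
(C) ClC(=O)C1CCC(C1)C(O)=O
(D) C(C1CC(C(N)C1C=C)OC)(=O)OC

[CX3](=O)[NX3] describes a carbonyl carbon bonded to a trivalent nitrogen (an amide).
(A) has a carboxylic acid group (-C(=O)OH) but the carbonyl is bonded to O, not to an NX3 nitrogen.
(B) contains a primary amide (-C(=O)NH2), which satisfies every atom and bond constraint.
(C) has a carboxylic acid group (-C(=O)OH) but the carbonyl is bonded to O, not to an NX3 nitrogen.
(D) has a primary amino group (-NH2) but the -NH2 is not attached to a carbonyl carbon.
So the answer is (B).

B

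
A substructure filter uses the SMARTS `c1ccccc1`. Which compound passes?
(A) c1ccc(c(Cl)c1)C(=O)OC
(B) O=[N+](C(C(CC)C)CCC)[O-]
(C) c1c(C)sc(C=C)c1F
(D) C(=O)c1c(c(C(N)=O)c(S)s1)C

c1ccccc1 describes six aromatic carbons in a ring (a benzene ring).
(A) contains the required atom environment, so the pattern matches.
(B) has a methyl group (-CH3) but no six-membered all-carbon aromatic ring is present.
(C) has a methyl group (-CH3) but no six-membered all-carbon aromatic ring is present.
(D) has a methyl group (-CH3) but no six-membered all-carbon aromatic ring is present.
So the answer is (A).

A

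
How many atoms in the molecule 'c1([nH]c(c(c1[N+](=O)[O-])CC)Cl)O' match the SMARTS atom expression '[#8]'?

The query [#8] means: #8 matches any oxygen atom.
Check the 12 heavy atoms by environment: 1× n (aromatic) → no; 4× c (aromatic) → no; 1× N (charge +1) → no; 1× O (charge -1) → match; 2× O → match; 2× C → no; 1× Cl → no.
Summing the matching environments: 1 + 2 = 3 matching atoms.

3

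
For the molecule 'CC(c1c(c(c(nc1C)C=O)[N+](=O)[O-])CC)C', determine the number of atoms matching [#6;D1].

4

The query [#6;D1] means: carbon bonded to exactly one heavy atom.
Check the 17 heavy atoms by environment: 1× n (aromatic, D2) → no; 5× c (aromatic, D3) → no; 1× C (D3) → no; 4× C (D1) → match; 2× C (D2) → no; 2× O (D1) → no; 1× N (charge +1, D3) → no; 1× O (charge -1, D1) → no.
That gives 4 matching atoms.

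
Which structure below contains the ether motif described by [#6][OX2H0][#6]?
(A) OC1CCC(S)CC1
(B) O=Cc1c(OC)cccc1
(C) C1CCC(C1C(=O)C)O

B

[#6][OX2H0][#6] describes an aliphatic oxygen bridging two carbons with no H on the oxygen (an ether).
(A) has a hydroxyl group (-OH) but the oxygen has H1, not H0 bridging two carbons.
(B) contains a methoxy ether (-OCH3), which satisfies every atom and bond constraint.
(C) has a hydroxyl group (-OH) but the oxygen has H1, not H0 bridging two carbons.
So the answer is (B).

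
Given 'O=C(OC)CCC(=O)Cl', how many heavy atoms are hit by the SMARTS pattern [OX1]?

The query [OX1] means: aliphatic oxygen with one total connection — typically a carbonyl =O or an oxide.
Check the 9 heavy atoms by environment: 3× C (X4) → no; 2× C (X3) → no; 2× O (X1) → match; 1× Cl (X1) → no; 1× O (X2) → no.
That gives 2 matching atoms.

2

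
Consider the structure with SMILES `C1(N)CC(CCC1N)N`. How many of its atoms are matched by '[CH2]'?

3

The query [CH2] means: aliphatic carbon with exactly two hydrogens.
Check the 9 heavy atoms by environment: 3× C (H1) → no; 3× C (H2) → match; 3× N (H2) → no.
That gives 3 matching atoms.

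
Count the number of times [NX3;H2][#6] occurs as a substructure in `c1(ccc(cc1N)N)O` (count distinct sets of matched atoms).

[NX3;H2][#6] is the SMARTS for a primary amine: a trivalent nitrogen with two H attached to carbon.
The molecule carries 2 separate instances of a primary amino group (-NH2) meeting every constraint; each maps to a distinct set of atoms, giving 2 matches.

2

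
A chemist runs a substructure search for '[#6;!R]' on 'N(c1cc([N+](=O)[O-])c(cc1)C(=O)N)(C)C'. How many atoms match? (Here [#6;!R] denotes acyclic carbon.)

3

The query [#6;!R] means: carbon not in any ring.
Check the 15 heavy atoms by environment: 6× c (aromatic, in 6-ring) → no; 2× N (acyclic) → no; 3× C (acyclic) → match; 2× O (acyclic) → no; 1× N (charge +1, acyclic) → no; 1× O (charge -1, acyclic) → no.
That gives 3 matching atoms.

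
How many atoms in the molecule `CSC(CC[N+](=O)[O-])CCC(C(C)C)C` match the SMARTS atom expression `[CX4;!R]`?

11

The query [CX4;!R] means: aliphatic carbon with four total connections, not in a ring.
Check the 15 heavy atoms by environment: 11× C (X4, acyclic) → match; 1× S (X2, acyclic) → no; 1× N (charge +1, X3, acyclic) → no; 1× O (charge -1, X1, acyclic) → no; 1× O (X1, acyclic) → no.
That gives 11 matching atoms.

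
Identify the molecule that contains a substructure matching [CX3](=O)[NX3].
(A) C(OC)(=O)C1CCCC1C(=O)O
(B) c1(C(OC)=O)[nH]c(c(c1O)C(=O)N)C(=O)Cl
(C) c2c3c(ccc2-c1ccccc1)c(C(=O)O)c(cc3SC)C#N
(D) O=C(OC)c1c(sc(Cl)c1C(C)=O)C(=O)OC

[CX3](=O)[NX3] describes a carbonyl carbon bonded to a trivalent nitrogen (an amide).
(A) has a carboxylic acid group (-C(=O)OH) but the carbonyl is bonded to O, not to an NX3 nitrogen.
(B) contains a primary amide (-C(=O)NH2), which satisfies every atom and bond constraint.
(C) has a carboxylic acid group (-C(=O)OH) but the carbonyl is bonded to O, not to an NX3 nitrogen.
(D) has a methyl-ester group (-C(=O)OCH3) but the carbonyl is bonded to O, not to an NX3 nitrogen.
So the answer is (B).

B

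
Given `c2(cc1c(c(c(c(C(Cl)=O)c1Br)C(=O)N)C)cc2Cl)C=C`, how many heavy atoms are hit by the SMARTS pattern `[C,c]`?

15

The query [C,c] means: comma = OR; matches aliphatic or aromatic carbon — same as #6.
Check the 21 heavy atoms by environment: 10× c (aromatic) → match; 2× Cl → no; 5× C → match; 1× Br → no; 2× O → no; 1× N → no.
Summing the matching environments: 10 + 5 = 15 matching atoms.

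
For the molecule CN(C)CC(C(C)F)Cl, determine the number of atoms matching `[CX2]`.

0

The query [CX2] means: C with X2: aliphatic carbon with exactly 2 total connections.
Check the 9 heavy atoms by environment: 6× C (X4) → no; 1× Cl (X1) → no; 1× N (X3) → no; 1× F (X1) → no.
No environment satisfies the query, so 0 matching atoms.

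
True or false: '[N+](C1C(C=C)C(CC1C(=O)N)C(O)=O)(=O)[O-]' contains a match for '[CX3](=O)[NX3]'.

The pattern [CX3](=O)[NX3] describes a carbonyl carbon bonded to a trivalent nitrogen — an amide.
The molecule carries a primary amide (-C(=O)NH2), whose atoms satisfy every constraint of the query, so the pattern matches.

True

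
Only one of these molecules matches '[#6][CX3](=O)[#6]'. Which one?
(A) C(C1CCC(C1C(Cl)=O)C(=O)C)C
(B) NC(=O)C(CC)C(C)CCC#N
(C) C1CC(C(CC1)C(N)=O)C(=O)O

A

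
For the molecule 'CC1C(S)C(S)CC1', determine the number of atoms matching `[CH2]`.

The query [CH2] means: aliphatic carbon with exactly two hydrogens.
Check the 8 heavy atoms by environment: 2× C (H2) → match; 3× C (H1) → no; 2× S (H1) → no; 1× C (H3) → no.
That gives 2 matching atoms.

2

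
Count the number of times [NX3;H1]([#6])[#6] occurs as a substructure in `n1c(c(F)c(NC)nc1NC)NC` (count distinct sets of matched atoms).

3

[NX3;H1]([#6])[#6] is the SMARTS for a secondary amine: a trivalent nitrogen with one H, bonded to two carbons.
The molecule carries 3 separate instances of an N-methylamino group (-NHCH3) meeting every constraint; each maps to a distinct set of atoms, giving 3 matches.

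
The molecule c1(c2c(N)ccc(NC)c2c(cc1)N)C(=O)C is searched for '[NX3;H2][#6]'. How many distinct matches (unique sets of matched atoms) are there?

[NX3;H2][#6] is the SMARTS for a primary amine: a trivalent nitrogen with two H attached to carbon.
The molecule carries 2 separate instances of a primary amino group (-NH2) meeting every constraint; each maps to a distinct set of atoms, giving 2 matches.

2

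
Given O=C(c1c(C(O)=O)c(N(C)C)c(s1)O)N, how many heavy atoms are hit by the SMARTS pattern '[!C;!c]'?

7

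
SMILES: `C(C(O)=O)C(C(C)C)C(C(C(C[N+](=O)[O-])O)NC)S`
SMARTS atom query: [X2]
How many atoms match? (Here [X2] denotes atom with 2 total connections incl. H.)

3

The query [X2] means: any atom with exactly two total connections (bonds + H).
Check the 19 heavy atoms by environment: 10× C (X4) → no; 1× N (X3) → no; 1× N (charge +1, X3) → no; 1× O (charge -1, X1) → no; 2× O (X1) → no; 1× S (X2) → match; 2× O (X2) → match; 1× C (X3) → no.
Summing the matching environments: 1 + 2 = 3 matching atoms.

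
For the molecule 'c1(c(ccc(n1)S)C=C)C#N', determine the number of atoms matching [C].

3

Check the 11 heavy atoms by environment: 1× n (aromatic) → no; 5× c (aromatic) → no; 1× S → no; 3× C → match; 1× N → no.
That gives 3 matching atoms.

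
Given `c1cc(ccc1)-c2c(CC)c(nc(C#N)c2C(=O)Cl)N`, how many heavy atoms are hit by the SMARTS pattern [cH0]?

The query [cH0] means: aromatic carbon with no attached hydrogen (substituted or ring-fusion).
Check the 20 heavy atoms by environment: 1× n (aromatic, H0) → no; 6× c (aromatic, H0) → match; 1× C (H2) → no; 1× C (H3) → no; 1× N (H2) → no; 2× C (H0) → no; 1× O (H0) → no; 1× Cl (H0) → no; 1× N (H0) → no; 5× c (aromatic, H1) → no.
That gives 6 matching atoms.

6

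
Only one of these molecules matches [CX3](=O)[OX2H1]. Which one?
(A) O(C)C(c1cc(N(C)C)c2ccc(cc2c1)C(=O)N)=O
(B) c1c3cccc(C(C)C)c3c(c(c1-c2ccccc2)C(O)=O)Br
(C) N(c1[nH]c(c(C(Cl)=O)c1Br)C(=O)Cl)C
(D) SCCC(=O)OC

B

[CX3](=O)[OX2H1] describes an sp2 carbon double-bonded to O and single-bonded to an -OH oxygen (a carboxylic acid).
(A) has a methyl-ester group (-C(=O)OCH3) but the singly-bonded O has no H (OX2H0, not OX2H1).
(B) contains a carboxylic acid group (-C(=O)OH), which satisfies every atom and bond constraint.
(C) has an acyl chloride (-C(=O)Cl) but the carbonyl is bonded to Cl, not to an -OH oxygen.
(D) has a methyl-ester group (-C(=O)OCH3) but the singly-bonded O has no H (OX2H0, not OX2H1).
So the answer is (B).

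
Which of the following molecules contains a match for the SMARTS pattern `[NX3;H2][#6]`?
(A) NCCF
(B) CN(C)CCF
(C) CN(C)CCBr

[NX3;H2][#6] describes a trivalent nitrogen with two H attached to carbon (a primary amine).
(A) contains a primary amino group (-NH2), which satisfies every atom and bond constraint.
(B) has a dimethylamino group (-N(CH3)2) but the nitrogen has H0, not H2.
(C) has a dimethylamino group (-N(CH3)2) but the nitrogen has H0, not H2.
So the answer is (A).

A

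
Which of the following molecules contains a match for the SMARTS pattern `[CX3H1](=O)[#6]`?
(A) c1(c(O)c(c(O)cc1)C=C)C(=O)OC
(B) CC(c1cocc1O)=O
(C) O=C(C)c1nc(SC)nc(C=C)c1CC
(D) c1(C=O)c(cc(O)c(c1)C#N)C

D

[CX3H1](=O)[#6] describes an sp2 carbon with one H, double-bonded to O and single-bonded to carbon (an aldehyde).
(A) has a methyl-ester group (-C(=O)OCH3) but the carbonyl carbon has H0, not H1.
(B) has an acetyl/ketone group (-C(=O)CH3) but the carbonyl carbon has H0 (two carbon neighbours), not H1.
(C) has an acetyl/ketone group (-C(=O)CH3) but the carbonyl carbon has H0 (two carbon neighbours), not H1.
(D) contains an aldehyde (-CHO), which satisfies every atom and bond constraint.
So the answer is (D).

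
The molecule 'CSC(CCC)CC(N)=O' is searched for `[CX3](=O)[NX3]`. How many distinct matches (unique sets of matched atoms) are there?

[CX3](=O)[NX3] is the SMARTS for an amide: a carbonyl carbon bonded to a trivalent nitrogen.
Exactly one fragment in the molecule meets all constraints, giving 1 match.

1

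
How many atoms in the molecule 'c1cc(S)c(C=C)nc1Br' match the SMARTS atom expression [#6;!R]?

The query [#6;!R] means: carbon not in any ring.
Check the 10 heavy atoms by environment: 1× n (aromatic, in 6-ring) → no; 5× c (aromatic, in 6-ring) → no; 1× Br (acyclic) → no; 2× C (acyclic) → match; 1× S (acyclic) → no.
That gives 2 matching atoms.

2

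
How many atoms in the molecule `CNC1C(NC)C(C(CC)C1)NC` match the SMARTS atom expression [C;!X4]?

Check the 13 heavy atoms by environment: 10× C (X4) → no; 3× N (X3) → no.
No environment satisfies the query, so 0 matching atoms.

0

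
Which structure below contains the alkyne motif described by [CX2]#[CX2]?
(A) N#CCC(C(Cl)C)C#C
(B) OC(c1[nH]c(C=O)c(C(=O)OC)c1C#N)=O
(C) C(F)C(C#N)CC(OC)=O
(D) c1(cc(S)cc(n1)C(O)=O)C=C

A

[CX2]#[CX2] describes a carbon-carbon triple bond (an alkyne).
(A) contains an ethynyl group (-C#CH), which satisfies every atom and bond constraint.
(B) has a nitrile (-C#N) but the triple bond is C#N, not C#C.
(C) has a nitrile (-C#N) but the triple bond is C#N, not C#C.
(D) has a vinyl group (-CH=CH2) but the C=C is a double bond; both carbons are CX3, not CX2.
So the answer is (A).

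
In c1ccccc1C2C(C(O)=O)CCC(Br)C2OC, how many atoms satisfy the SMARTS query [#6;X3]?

7

The query [#6;X3] means: any carbon (aromatic or not) with three total connections.
Check the 18 heavy atoms by environment: 7× C (X4) → no; 1× Br (X1) → no; 1× C (X3) → match; 1× O (X1) → no; 2× O (X2) → no; 6× c (aromatic, X3) → match.
Summing the matching environments: 1 + 6 = 7 matching atoms.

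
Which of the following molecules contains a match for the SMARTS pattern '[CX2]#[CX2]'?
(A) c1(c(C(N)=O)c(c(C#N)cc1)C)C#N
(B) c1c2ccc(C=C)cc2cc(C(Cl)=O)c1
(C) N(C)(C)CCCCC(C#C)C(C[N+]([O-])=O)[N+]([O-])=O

[CX2]#[CX2] describes a carbon-carbon triple bond (an alkyne).
(A) has a nitrile (-C#N) but the triple bond is C#N, not C#C.
(B) has a vinyl group (-CH=CH2) but the C=C is a double bond; both carbons are CX3, not CX2.
(C) contains an ethynyl group (-C#CH), which satisfies every atom and bond constraint.
So the answer is (C).

C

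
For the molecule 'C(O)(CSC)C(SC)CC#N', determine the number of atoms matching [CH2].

2

Check the 11 heavy atoms by environment: 2× C (H2) → match; 2× C (H1) → no; 2× S (H0) → no; 2× C (H3) → no; 1× O (H1) → no; 1× C (H0) → no; 1× N (H0) → no.
That gives 2 matching atoms.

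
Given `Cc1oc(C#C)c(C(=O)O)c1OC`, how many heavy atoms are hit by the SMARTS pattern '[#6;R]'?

Check the 13 heavy atoms by environment: 1× o (aromatic, in 5-ring) → no; 4× c (aromatic, in 5-ring) → match; 3× O (acyclic) → no; 5× C (acyclic) → no.
That gives 4 matching atoms.

4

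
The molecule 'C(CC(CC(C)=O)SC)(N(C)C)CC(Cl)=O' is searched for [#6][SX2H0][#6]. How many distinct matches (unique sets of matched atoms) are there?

1

[#6][SX2H0][#6] is the SMARTS for a thioether: an aliphatic sulfur bridging two carbons with no H on the sulfur.
Exactly one fragment in the molecule meets all constraints, giving 1 match.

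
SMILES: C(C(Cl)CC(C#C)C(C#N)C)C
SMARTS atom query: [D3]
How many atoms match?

3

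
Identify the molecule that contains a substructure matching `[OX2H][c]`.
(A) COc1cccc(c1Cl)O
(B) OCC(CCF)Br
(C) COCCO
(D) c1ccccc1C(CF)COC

A

[OX2H][c] describes a hydroxyl oxygen attached to an aromatic carbon (a phenol).
(A) contains a hydroxyl group (-OH), which satisfies every atom and bond constraint.
(B) has a hydroxyl group (-OH) but the -OH is on an aliphatic carbon, not an aromatic c.
(C) has a hydroxyl group (-OH) but the -OH is on an aliphatic carbon, not an aromatic c.
(D) has a methoxy ether (-OCH3) but the oxygen has H0, not H1.
So the answer is (A).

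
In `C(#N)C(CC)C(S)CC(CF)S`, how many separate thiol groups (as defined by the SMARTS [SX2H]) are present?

2

[SX2H] is the SMARTS for a thiol: an aliphatic sulfur with two connections, one being H.
The molecule carries 2 separate instances of a thiol (-SH) meeting every constraint; each maps to a distinct set of atoms, giving 2 matches.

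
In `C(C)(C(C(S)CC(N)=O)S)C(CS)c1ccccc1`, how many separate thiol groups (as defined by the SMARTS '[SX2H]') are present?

3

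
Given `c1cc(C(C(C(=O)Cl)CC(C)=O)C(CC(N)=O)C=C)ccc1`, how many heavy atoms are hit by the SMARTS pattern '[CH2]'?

3

The query [CH2] means: aliphatic carbon with exactly two hydrogens.
Check the 22 heavy atoms by environment: 3× C (H2) → match; 4× C (H1) → no; 3× C (H0) → no; 3× O (H0) → no; 1× N (H2) → no; 1× C (H3) → no; 1× Cl (H0) → no; 1× c (aromatic, H0) → no; 5× c (aromatic, H1) → no.
That gives 3 matching atoms.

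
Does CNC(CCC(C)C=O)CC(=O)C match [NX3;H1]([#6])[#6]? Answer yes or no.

Yes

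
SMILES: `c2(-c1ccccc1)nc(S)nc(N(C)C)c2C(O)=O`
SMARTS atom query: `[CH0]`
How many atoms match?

The query [CH0] means: aliphatic carbon with no attached hydrogen.
Check the 19 heavy atoms by environment: 2× n (aromatic, H0) → no; 5× c (aromatic, H0) → no; 1× C (H0) → match; 1× O (H0) → no; 1× O (H1) → no; 1× N (H0) → no; 2× C (H3) → no; 1× S (H1) → no; 5× c (aromatic, H1) → no.
That gives 1 matching atom.

1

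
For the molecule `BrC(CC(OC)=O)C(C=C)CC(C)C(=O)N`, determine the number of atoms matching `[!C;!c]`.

5

The query [!C;!c] means: neither aliphatic nor aromatic carbon — same as [!#6].
Check the 16 heavy atoms by environment: 11× C → no; 3× O → match; 1× N → match; 1× Br → match.
Summing the matching environments: 3 + 1 + 1 = 5 matching atoms.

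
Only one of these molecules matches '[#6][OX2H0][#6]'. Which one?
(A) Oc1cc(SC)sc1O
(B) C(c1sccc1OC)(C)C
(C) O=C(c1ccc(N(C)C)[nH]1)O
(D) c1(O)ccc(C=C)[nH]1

B

[#6][OX2H0][#6] describes an aliphatic oxygen bridging two carbons with no H on the oxygen (an ether).
(A) has a hydroxyl group (-OH) but the oxygen has H1, not H0 bridging two carbons.
(B) contains a methoxy ether (-OCH3), which satisfies every atom and bond constraint.
(C) has a carboxylic acid group (-C(=O)OH) but the -OH oxygen has H1; the =O is OX1, not OX2.
(D) has a hydroxyl group (-OH) but the oxygen has H1, not H0 bridging two carbons.
So the answer is (B).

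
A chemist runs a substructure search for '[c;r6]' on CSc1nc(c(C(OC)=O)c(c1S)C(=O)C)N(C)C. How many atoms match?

5

Check the 19 heavy atoms by environment: 1× n (aromatic, in 6-ring) → no; 5× c (aromatic, in 6-ring) → match; 1× N (acyclic) → no; 7× C (acyclic) → no; 3× O (acyclic) → no; 2× S (acyclic) → no.
That gives 5 matching atoms.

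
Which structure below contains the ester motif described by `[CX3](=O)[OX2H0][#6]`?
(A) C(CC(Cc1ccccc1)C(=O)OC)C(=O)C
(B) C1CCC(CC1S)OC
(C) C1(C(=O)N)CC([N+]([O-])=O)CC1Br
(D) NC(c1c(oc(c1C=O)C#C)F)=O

A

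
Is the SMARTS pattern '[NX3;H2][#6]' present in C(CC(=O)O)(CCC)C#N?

The pattern [NX3;H2][#6] describes a trivalent nitrogen with two H attached to carbon — a primary amine.
The closest candidate here is a nitrile (-C#N), but the nitrogen is NX1 (triple-bonded), not NX3 with two H. No other fragment satisfies the full query, so there is no match.

No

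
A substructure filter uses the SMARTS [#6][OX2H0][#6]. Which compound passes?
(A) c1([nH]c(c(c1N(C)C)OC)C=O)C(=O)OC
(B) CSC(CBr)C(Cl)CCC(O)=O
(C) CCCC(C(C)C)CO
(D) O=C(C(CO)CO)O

A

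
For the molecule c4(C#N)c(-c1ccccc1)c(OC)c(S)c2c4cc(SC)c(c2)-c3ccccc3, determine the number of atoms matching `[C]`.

The query [C] means: uppercase C matches aliphatic (non-aromatic) carbon only.
Check the 29 heavy atoms by environment: 22× c (aromatic) → no; 2× S → no; 3× C → match; 1× N → no; 1× O → no.
That gives 3 matching atoms.

3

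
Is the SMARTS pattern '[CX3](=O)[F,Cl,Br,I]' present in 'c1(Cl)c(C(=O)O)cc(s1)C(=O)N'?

No

The pattern [CX3](=O)[F,Cl,Br,I] describes a carbonyl carbon bonded to a halogen — an acyl halide.
The closest candidate here is a chloro substituent, but the Cl is not on a carbonyl carbon. No other fragment satisfies the full query, so there is no match.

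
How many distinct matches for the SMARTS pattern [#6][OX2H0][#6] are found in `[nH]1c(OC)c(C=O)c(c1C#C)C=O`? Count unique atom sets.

1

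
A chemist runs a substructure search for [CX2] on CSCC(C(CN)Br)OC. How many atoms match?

The query [CX2] means: C with X2: aliphatic carbon with exactly 2 total connections.
Check the 10 heavy atoms by environment: 6× C (X4) → no; 1× N (X3) → no; 1× S (X2) → no; 1× Br (X1) → no; 1× O (X2) → no.
No environment satisfies the query, so 0 matching atoms.

0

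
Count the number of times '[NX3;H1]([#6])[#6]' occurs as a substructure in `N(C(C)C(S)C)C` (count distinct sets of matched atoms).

1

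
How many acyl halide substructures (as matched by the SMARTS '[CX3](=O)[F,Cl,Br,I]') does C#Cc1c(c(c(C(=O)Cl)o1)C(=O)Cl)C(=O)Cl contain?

3

[CX3](=O)[F,Cl,Br,I] is the SMARTS for an acyl halide: a carbonyl carbon bonded to a halogen.
The molecule carries 3 separate instances of an acyl chloride (-C(=O)Cl) meeting every constraint; each maps to a distinct set of atoms, giving 3 matches.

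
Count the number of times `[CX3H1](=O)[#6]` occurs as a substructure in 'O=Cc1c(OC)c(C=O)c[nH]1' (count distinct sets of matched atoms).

2

[CX3H1](=O)[#6] is the SMARTS for an aldehyde: an sp2 carbon with one H, double-bonded to O and single-bonded to carbon.
The molecule carries 2 separate instances of an aldehyde (-CHO) meeting every constraint; each maps to a distinct set of atoms, giving 2 matches.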